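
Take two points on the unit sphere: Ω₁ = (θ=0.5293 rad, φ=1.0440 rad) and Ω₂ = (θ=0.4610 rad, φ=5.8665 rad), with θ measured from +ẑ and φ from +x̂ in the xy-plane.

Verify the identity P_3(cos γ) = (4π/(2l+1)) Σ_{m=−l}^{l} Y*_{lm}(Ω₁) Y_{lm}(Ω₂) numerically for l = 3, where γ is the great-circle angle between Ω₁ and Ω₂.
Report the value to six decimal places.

0.072561

Summing Y*_{l m}(θ₁,φ₁)·Y_{l m}(θ₂,φ₂) over m ∈ [−3, 3]; prefactor 4π/(2·3+1) = 1.795196:
  [-3]  conj(Y_{3,-3})(Ω₁) = -0.05371 + 0.00052j ; Y_{3,-3}(Ω₂) = 0.01158 + 0.03485j ; Δ = -0.00064 - 0.00187j
  [-2]  conj(Y_{3,-2})(Ω₁) = -0.11120 + 0.19549j ; Y_{3,-2}(Ω₂) = 0.12179 + 0.13407j ; Δ = -0.03975 + 0.00890j
  [-1]  conj(Y_{3,-1})(Ω₁) = 0.22359 + 0.38442j ; Y_{3,-1}(Ω₂) = 0.39578 + 0.17517j ; Δ = 0.02115 + 0.19131j
  [+0]  conj(Y_{3,0})(Ω₁) = 0.23361 + 0.00000j ; Y_{3,0}(Ω₂) = 0.33775 + 0.00000j ; Δ = 0.07890 + 0.00000j
  [+1]  conj(Y_{3,1})(Ω₁) = -0.22359 + 0.38442j ; Y_{3,1}(Ω₂) = -0.39578 + 0.17517j ; Δ = 0.02115 - 0.19131j
  [+2]  conj(Y_{3,2})(Ω₁) = -0.11120 - 0.19549j ; Y_{3,2}(Ω₂) = 0.12179 - 0.13407j ; Δ = -0.03975 - 0.00890j
  [+3]  conj(Y_{3,3})(Ω₁) = 0.05371 + 0.00052j ; Y_{3,3}(Ω₂) = -0.01158 + 0.03485j ; Δ = -0.00064 + 0.00187j
Accumulated sum 0.04042 + 0.00000j; after 4π/(2l+1) scaling, 0.07256 + 0.00000j ⇒ P_3 = 0.072561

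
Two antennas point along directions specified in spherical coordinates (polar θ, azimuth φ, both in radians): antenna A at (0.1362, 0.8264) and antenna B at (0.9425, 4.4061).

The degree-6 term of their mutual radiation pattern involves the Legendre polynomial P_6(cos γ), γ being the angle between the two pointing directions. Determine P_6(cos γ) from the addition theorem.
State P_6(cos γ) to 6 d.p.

Term-by-term m-sum for l=6 (normalisation 4π/13 = 0.966644):
  [-6]  conj(Y_{6,-6})(Ω₁) = (0.000001, -0.000003) ; Y_{6,-6}(Ω₂) = (0.035731, -0.130662) ; Δ = (-0.000000, -0.000000)
  [-5]  conj(Y_{6,-5})(Ω₁) = (-0.000042, -0.000064) ; Y_{6,-5}(Ω₂) = (-0.340648, 0.013412) ; Δ = (0.000015, 0.000021)
  [-4]  conj(Y_{6,-4})(Ω₁) = (-0.001172, -0.000194) ; Y_{6,-4}(Ω₂) = (0.145007, 0.402689) ; Δ = (-0.000092, -0.000500)
  [-3]  conj(Y_{6,-3})(Ω₁) = (-0.009932, 0.007747) ; Y_{6,-3}(Ω₂) = (0.128957, -0.098427) ; Δ = (-0.000518, 0.001977)
  [-2]  conj(Y_{6,-2})(Ω₁) = (-0.007440, 0.090521) ; Y_{6,-2}(Ω₂) = (0.223238, 0.156883) ; Δ = (-0.015862, 0.019041)
  [-1]  conj(Y_{6,-1})(Ω₁) = (0.275888, 0.299492) ; Y_{6,-1}(Ω₂) = (0.084207, -0.266276) ; Δ = (0.102979, -0.048243)
  [+0]  conj(Y_{6,0})(Ω₁) = (0.828293, -0.000000) ; Y_{6,0}(Ω₂) = (0.203660, 0.000000) ; Δ = (0.168690, 0.000000)
  [+1]  conj(Y_{6,1})(Ω₁) = (-0.275888, 0.299492) ; Y_{6,1}(Ω₂) = (-0.084207, -0.266276) ; Δ = (0.102979, 0.048243)
  [+2]  conj(Y_{6,2})(Ω₁) = (-0.007440, -0.090521) ; Y_{6,2}(Ω₂) = (0.223238, -0.156883) ; Δ = (-0.015862, -0.019041)
  [+3]  conj(Y_{6,3})(Ω₁) = (0.009932, 0.007747) ; Y_{6,3}(Ω₂) = (-0.128957, -0.098427) ; Δ = (-0.000518, -0.001977)
  [+4]  conj(Y_{6,4})(Ω₁) = (-0.001172, 0.000194) ; Y_{6,4}(Ω₂) = (0.145007, -0.402689) ; Δ = (-0.000092, 0.000500)
  [+5]  conj(Y_{6,5})(Ω₁) = (0.000042, -0.000064) ; Y_{6,5}(Ω₂) = (0.340648, 0.013412) ; Δ = (0.000015, -0.000021)
  [+6]  conj(Y_{6,6})(Ω₁) = (0.000001, 0.000003) ; Y_{6,6}(Ω₂) = (0.035731, 0.130662) ; Δ = (-0.000000, 0.000000)
Σ over m = (0.341734, -0.000000); ×(4π/13) → (0.330335, -0.000000). Real part: 0.330335

0.330335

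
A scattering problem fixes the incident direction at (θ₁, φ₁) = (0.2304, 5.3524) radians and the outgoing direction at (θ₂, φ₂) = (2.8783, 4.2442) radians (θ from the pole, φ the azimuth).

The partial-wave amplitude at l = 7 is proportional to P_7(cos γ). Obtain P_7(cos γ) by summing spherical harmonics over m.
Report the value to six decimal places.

0.309669

Expand P_7 via completeness: Σ_{m} conj(Y_{7,m}) at Ω₁ times Y_{7,m} at Ω₂ —
  m=-7: Y*=0.00002 - 0.00000j  Y=-0.00001 + 0.00004j  product 0.00000 + 0.00000j
  m=-6: Y*=0.00020 + 0.00017j  Y=-0.00053 + 0.00018j  product -0.00000 - 0.00000j
  m=-5: Y*=-0.00015 + 0.00258j  Y=-0.00350 - 0.00339j  product 0.00001 - 0.00001j
  m=-4: Y*=-0.01514 + 0.00995j  Y=0.00882 - 0.02831j  product 0.00015 + 0.00052j
  m=-3: Y*=-0.08532 - 0.03107j  Y=0.12648 - 0.02122j  product -0.01145 - 0.00212j
  m=-2: Y*=-0.08930 - 0.29841j  Y=0.22279 + 0.30275j  product 0.07045 - 0.09352j
  m=-1: Y*=0.37950 - 0.50969j  Y=-0.28686 + 0.56727j  product 0.18027 + 0.36149j
  m=+0: Y*=0.41816 + 0.00000j  Y=-0.26116 + 0.00000j  product -0.10921 + 0.00000j
  m=+1: Y*=-0.37950 - 0.50969j  Y=0.28686 + 0.56727j  product 0.18027 - 0.36149j
  m=+2: Y*=-0.08930 + 0.29841j  Y=0.22279 - 0.30275j  product 0.07045 + 0.09352j
  m=+3: Y*=0.08532 - 0.03107j  Y=-0.12648 - 0.02122j  product -0.01145 + 0.00212j
  m=+4: Y*=-0.01514 - 0.00995j  Y=0.00882 + 0.02831j  product 0.00015 - 0.00052j
  m=+5: Y*=0.00015 + 0.00258j  Y=0.00350 - 0.00339j  product 0.00001 + 0.00001j
  m=+6: Y*=0.00020 - 0.00017j  Y=-0.00053 - 0.00018j  product -0.00000 + 0.00000j
  m=+7: Y*=-0.00002 - 0.00000j  Y=0.00001 + 0.00004j  product 0.00000 - 0.00000j
Accumulated sum 0.36964 + 0.00000j; after 4π/(2l+1) scaling, 0.30967 + 0.00000j ⇒ P_7 = 0.309669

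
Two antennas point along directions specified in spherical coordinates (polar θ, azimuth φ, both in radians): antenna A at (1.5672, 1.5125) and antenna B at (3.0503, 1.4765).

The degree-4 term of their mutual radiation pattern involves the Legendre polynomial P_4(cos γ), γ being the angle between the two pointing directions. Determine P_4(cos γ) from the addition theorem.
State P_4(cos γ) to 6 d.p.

0.346529

Term-by-term m-sum for l=4 (normalisation 4π/9 = 1.396263):
  m=-4: Y*=+0.430545-0.102257i  Y=+0.000028+0.000011i  product +0.000013+0.000002i
  m=-3: Y*=-0.000783-0.004433i  Y=+0.000264-0.000907i  product -0.000004-0.000000i
  m=-2: Y*=+0.332218-0.038911i  Y=-0.016227-0.003097i  product -0.005511-0.000398i
  m=-1: Y*=-0.000297-0.005095i  Y=-0.015941+0.168548i  product +0.000864+0.000031i
  m=+0: Y*=+0.317316-0.000000i  Y=+0.811372+0.000000i  product +0.257461+0.000000i
  m=+1: Y*=+0.000297-0.005095i  Y=+0.015941+0.168548i  product +0.000864-0.000031i
  m=+2: Y*=+0.332218+0.038911i  Y=-0.016227+0.003097i  product -0.005511+0.000398i
  m=+3: Y*=+0.000783-0.004433i  Y=-0.000264-0.000907i  product -0.000004+0.000000i
  m=+4: Y*=+0.430545+0.102257i  Y=+0.000028-0.000011i  product +0.000013-0.000002i
Total Σ_m = +0.248183-0.000000i. Multiply by 1.396263: +0.346529-0.000000i. P_4(cos γ) = 0.346529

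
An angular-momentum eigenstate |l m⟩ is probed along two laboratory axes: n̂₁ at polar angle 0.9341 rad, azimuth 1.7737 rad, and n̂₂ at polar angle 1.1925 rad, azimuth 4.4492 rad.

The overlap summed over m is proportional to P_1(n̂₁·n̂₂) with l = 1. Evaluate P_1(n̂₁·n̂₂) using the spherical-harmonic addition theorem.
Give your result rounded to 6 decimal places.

-0.447922

Addition theorem: P_1(cos γ) = (4π/3) Σ_m Y*_{lm}(Ω₁) Y_{lm}(Ω₂), m = −1…1:
  [-1]  conj(Y_{1,-1})(Ω₁) = (-0.055981, 0.272101) ; Y_{1,-1}(Ω₂) = (-0.083529, 0.310010) ; Δ = (-0.079678, -0.040083)
  [+0]  conj(Y_{1,0})(Ω₁) = (0.290495, -0.000000) ; Y_{1,0}(Ω₂) = (0.180459, 0.000000) ; Δ = (0.052423, 0.000000)
  [+1]  conj(Y_{1,1})(Ω₁) = (0.055981, 0.272101) ; Y_{1,1}(Ω₂) = (0.083529, 0.310010) ; Δ = (-0.079678, 0.040083)
Accumulated sum (-0.106933, 0.000000); after 4π/(2l+1) scaling, (-0.447922, 0.000000) ⇒ P_1 = -0.447922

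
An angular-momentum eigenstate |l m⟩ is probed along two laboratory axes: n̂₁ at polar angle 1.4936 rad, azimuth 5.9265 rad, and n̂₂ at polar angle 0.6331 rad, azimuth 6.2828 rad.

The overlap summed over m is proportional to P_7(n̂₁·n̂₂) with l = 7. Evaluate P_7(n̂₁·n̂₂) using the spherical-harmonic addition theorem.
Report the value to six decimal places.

0.315800

Term-by-term m-sum for l=7 (normalisation 4π/15 = 0.837758):
  term(m=-7) = -0.004956-0.003748i   from Y*(Ω₁)=-0.391386-0.294332i, Y(Ω₂)=+0.012689+0.000034i
  term(m=-6) = -0.004925-0.007735i   from Y*(Ω₁)=-0.076400-0.119375i, Y(Ω₂)=+0.064697+0.000150i
  term(m=-5) = +0.013824+0.064634i   from Y*(Ω₁)=+0.070389+0.326036i, Y(Ω₂)=+0.198160+0.000382i
  term(m=-4) = -0.009368+0.063887i   from Y*(Ω₁)=-0.023464+0.161754i, Y(Ω₂)=+0.395050+0.000609i
  term(m=-3) = +0.064769-0.118026i   from Y*(Ω₁)=+0.137521-0.251288i, Y(Ω₂)=+0.469981+0.000543i
  term(m=-2) = +0.022508-0.019449i   from Y*(Ω₁)=+0.130157-0.112638i, Y(Ω₂)=+0.172818+0.000133i
  term(m=-1) = +0.081513-0.030338i   from Y*(Ω₁)=-0.251503+0.093716i, Y(Ω₂)=-0.324057-0.000125i
  term(m=+0) = +0.050228+0.000000i   from Y*(Ω₁)=-0.174575-0.000000i, Y(Ω₂)=-0.287719+0.000000i
  term(m=+1) = +0.081513+0.030338i   from Y*(Ω₁)=+0.251503+0.093716i, Y(Ω₂)=+0.324057-0.000125i
  term(m=+2) = +0.022508+0.019449i   from Y*(Ω₁)=+0.130157+0.112638i, Y(Ω₂)=+0.172818-0.000133i
  term(m=+3) = +0.064769+0.118026i   from Y*(Ω₁)=-0.137521-0.251288i, Y(Ω₂)=-0.469981+0.000543i
  term(m=+4) = -0.009368-0.063887i   from Y*(Ω₁)=-0.023464-0.161754i, Y(Ω₂)=+0.395050-0.000609i
  term(m=+5) = +0.013824-0.064634i   from Y*(Ω₁)=-0.070389+0.326036i, Y(Ω₂)=-0.198160+0.000382i
  term(m=+6) = -0.004925+0.007735i   from Y*(Ω₁)=-0.076400+0.119375i, Y(Ω₂)=+0.064697-0.000150i
  term(m=+7) = -0.004956+0.003748i   from Y*(Ω₁)=+0.391386-0.294332i, Y(Ω₂)=-0.012689+0.000034i
Accumulated sum +0.376958+0.000000i; after 4π/(2l+1) scaling, +0.315800+0.000000i ⇒ P_7 = 0.315800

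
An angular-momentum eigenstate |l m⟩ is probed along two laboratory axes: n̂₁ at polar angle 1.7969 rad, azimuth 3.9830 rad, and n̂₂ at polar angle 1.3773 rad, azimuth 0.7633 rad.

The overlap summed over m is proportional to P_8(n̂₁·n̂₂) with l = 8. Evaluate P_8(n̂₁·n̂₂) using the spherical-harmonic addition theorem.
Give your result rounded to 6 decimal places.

Expand P_8 via completeness: Σ_{m} conj(Y_{8,m}) at Ω₁ times Y_{8,m} at Ω₂ —
  m=-8: Y*=(0.377967, 0.181681)  Y=(0.436411, 0.077965)  product (0.150784, 0.108756)
  m=-7: Y*=(0.356411, -0.147895)  Y=(0.204910, 0.280620)  product (0.114535, 0.069711)
  m=-6: Y*=(-0.026174, 0.074931)  Y=(0.019794, -0.148410)  product (0.010602, 0.005368)
  m=-5: Y*=(0.174250, 0.314944)  Y=(0.271698, -0.217433)  product (0.115823, 0.047682)
  m=-4: Y*=(0.042402, 0.009662)  Y=(-0.039844, -0.003531)  product (-0.001655, -0.000535)
  m=-3: Y*=(-0.264801, 0.187995)  Y=(-0.218729, -0.249838)  product (0.104888, 0.025037)
  m=-2: Y*=(-0.010803, 0.096032)  Y=(0.000438, -0.009906)  product (0.000947, 0.000149)
  m=-1: Y*=(-0.203060, -0.227183)  Y=(-0.232303, 0.222256)  product (0.097664, 0.007644)
  m=+0: Y*=(-0.111807, -0.000000)  Y=(-0.024625, 0.000000)  product (0.002753, 0.000000)
  m=+1: Y*=(0.203060, -0.227183)  Y=(0.232303, 0.222256)  product (0.097664, -0.007644)
  m=+2: Y*=(-0.010803, -0.096032)  Y=(0.000438, 0.009906)  product (0.000947, -0.000149)
  m=+3: Y*=(0.264801, 0.187995)  Y=(0.218729, -0.249838)  product (0.104888, -0.025037)
  m=+4: Y*=(0.042402, -0.009662)  Y=(-0.039844, 0.003531)  product (-0.001655, 0.000535)
  m=+5: Y*=(-0.174250, 0.314944)  Y=(-0.271698, -0.217433)  product (0.115823, -0.047682)
  m=+6: Y*=(-0.026174, -0.074931)  Y=(0.019794, 0.148410)  product (0.010602, -0.005368)
  m=+7: Y*=(-0.356411, -0.147895)  Y=(-0.204910, 0.280620)  product (0.114535, -0.069711)
  m=+8: Y*=(0.377967, -0.181681)  Y=(0.436411, -0.077965)  product (0.150784, -0.108756)
Total Σ_m = (1.189927, 0.000000). Multiply by 0.739198: (0.879592, 0.000000). P_8(cos γ) = 0.879592

0.879592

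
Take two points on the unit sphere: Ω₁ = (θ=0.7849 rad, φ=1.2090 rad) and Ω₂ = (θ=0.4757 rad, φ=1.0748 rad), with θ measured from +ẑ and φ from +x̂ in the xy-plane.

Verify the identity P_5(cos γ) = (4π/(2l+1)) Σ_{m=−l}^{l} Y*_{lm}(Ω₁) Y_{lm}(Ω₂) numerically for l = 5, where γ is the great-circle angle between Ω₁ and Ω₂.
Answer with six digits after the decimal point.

Addition theorem: P_5(cos γ) = (4π/11) Σ_m Y*_{lm}(Ω₁) Y_{lm}(Ω₂), m = −5…5:
  term(m=-5) = +0.000599+0.000476i   from Y*(Ω₁)=+0.079533-0.019310i, Y(Ω₂)=+0.005744+0.007377i
  term(m=-4) = +0.012777+0.007603i   from Y*(Ω₁)=+0.031942-0.257093i, Y(Ω₂)=-0.023044+0.052561i
  term(m=-3) = +0.079974+0.034058i   from Y*(Ω₁)=-0.378552-0.199687i, Y(Ω₂)=-0.202402+0.016799i
  term(m=-2) = +0.125434+0.034499i   from Y*(Ω₁)=-0.225086+0.198851i, Y(Ω₂)=-0.236941-0.362595i
  term(m=-1) = -0.074948-0.010119i   from Y*(Ω₁)=-0.059811-0.158040i, Y(Ω₂)=+0.212996-0.393623i
  term(m=+0) = +0.035624+0.000000i   from Y*(Ω₁)=-0.351922-0.000000i, Y(Ω₂)=-0.101228+0.000000i
  term(m=+1) = -0.074948+0.010119i   from Y*(Ω₁)=+0.059811-0.158040i, Y(Ω₂)=-0.212996-0.393623i
  term(m=+2) = +0.125434-0.034499i   from Y*(Ω₁)=-0.225086-0.198851i, Y(Ω₂)=-0.236941+0.362595i
  term(m=+3) = +0.079974-0.034058i   from Y*(Ω₁)=+0.378552-0.199687i, Y(Ω₂)=+0.202402+0.016799i
  term(m=+4) = +0.012777-0.007603i   from Y*(Ω₁)=+0.031942+0.257093i, Y(Ω₂)=-0.023044-0.052561i
  term(m=+5) = +0.000599-0.000476i   from Y*(Ω₁)=-0.079533-0.019310i, Y(Ω₂)=-0.005744+0.007377i
Accumulated sum +0.323298-0.000000i; after 4π/(2l+1) scaling, +0.369335-0.000000i ⇒ P_5 = 0.369335

0.369335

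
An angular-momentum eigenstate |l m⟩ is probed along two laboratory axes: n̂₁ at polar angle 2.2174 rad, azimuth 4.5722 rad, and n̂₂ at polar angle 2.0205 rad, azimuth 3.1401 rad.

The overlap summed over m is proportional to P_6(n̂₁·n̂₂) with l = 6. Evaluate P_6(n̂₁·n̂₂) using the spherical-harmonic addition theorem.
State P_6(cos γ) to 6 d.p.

Summing Y*_{l m}(θ₁,φ₁)·Y_{l m}(θ₂,φ₂) over m ∈ [−6, 6]; prefactor 4π/(2·6+1) = 0.966644:
  m=-6: (-0.083245, 0.093083) × (0.257708, 0.002308) = (-0.021668, 0.023796)  (running Σ = (-0.021668, 0.023796))
  m=-5: (0.210599, 0.249553) × (0.430915, 0.003216) = (0.089947, 0.108213)  (running Σ = (0.068280, 0.132009))
  m=-4: (0.366937, -0.230438) × (0.253124, 0.001511) = (0.093229, -0.057775)  (running Σ = (0.161509, 0.074234))
  m=-3: (-0.080877, -0.180831) × (-0.190563, -0.000853) = (0.015258, 0.034529)  (running Σ = (0.176766, 0.108763))
  m=-2: (0.236403, -0.068075) × (-0.323056, -0.000964) = (-0.076437, 0.021764)  (running Σ = (0.100330, 0.130527))
  m=-1: (-0.042670, -0.302381) × (0.082163, 0.000123) = (-0.003469, -0.024850)  (running Σ = (0.096861, 0.105678))
  m=0: (0.168942, -0.000000) × (0.327511, 0.000000) = (0.055330, 0.000000)  (running Σ = (0.152191, 0.105678))
  m=1: (0.042670, -0.302381) × (-0.082163, 0.000123) = (-0.003469, 0.024850)  (running Σ = (0.148722, 0.130527))
  m=2: (0.236403, 0.068075) × (-0.323056, 0.000964) = (-0.076437, -0.021764)  (running Σ = (0.072285, 0.108763))
  m=3: (0.080877, -0.180831) × (0.190563, -0.000853) = (0.015258, -0.034529)  (running Σ = (0.087543, 0.074234))
  m=4: (0.366937, 0.230438) × (0.253124, -0.001511) = (0.093229, 0.057775)  (running Σ = (0.180772, 0.132009))
  m=5: (-0.210599, 0.249553) × (-0.430915, 0.003216) = (0.089947, -0.108213)  (running Σ = (0.270719, 0.023796))
  m=6: (-0.083245, -0.093083) × (0.257708, -0.002308) = (-0.021668, -0.023796)  (running Σ = (0.249052, 0.000000))
Total Σ_m = (0.249052, 0.000000). Multiply by 0.966644: (0.240744, 0.000000). P_6(cos γ) = 0.240744

0.240744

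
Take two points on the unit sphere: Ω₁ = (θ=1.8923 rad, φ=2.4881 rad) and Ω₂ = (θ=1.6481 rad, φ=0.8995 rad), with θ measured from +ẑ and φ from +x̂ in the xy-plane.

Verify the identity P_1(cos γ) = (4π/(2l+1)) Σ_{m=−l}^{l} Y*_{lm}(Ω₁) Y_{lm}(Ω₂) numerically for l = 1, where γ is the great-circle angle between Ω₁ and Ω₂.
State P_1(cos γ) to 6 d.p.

0.007563

Addition theorem: P_1(cos γ) = (4π/3) Σ_m Y*_{lm}(Ω₁) Y_{lm}(Ω₂), m = −1…1:
  term(m=-1) = -0.002010+0.112894i   from Y*(Ω₁)=-0.260255+0.199285i, Y(Ω₂)=+0.214256-0.269720i
  term(m=+0) = +0.005826+0.000000i   from Y*(Ω₁)=-0.154395-0.000000i, Y(Ω₂)=-0.037733+0.000000i
  term(m=+1) = -0.002010-0.112894i   from Y*(Ω₁)=+0.260255+0.199285i, Y(Ω₂)=-0.214256-0.269720i
Σ over m = +0.001806+0.000000i; ×(4π/3) → +0.007563+0.000000i. Real part: 0.007563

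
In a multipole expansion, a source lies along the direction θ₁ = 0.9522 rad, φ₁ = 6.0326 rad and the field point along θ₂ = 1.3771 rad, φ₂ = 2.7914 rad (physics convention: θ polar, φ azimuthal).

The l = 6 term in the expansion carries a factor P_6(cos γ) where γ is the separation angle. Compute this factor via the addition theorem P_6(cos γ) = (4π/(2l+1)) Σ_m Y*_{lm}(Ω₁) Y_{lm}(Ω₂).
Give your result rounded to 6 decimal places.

-0.072640

Summing Y*_{l m}(θ₁,φ₁)·Y_{l m}(θ₂,φ₂) over m ∈ [−6, 6]; prefactor 4π/(2·6+1) = 0.966644:
  m=-6: 0.00950 - 0.14093j × -0.21820 + 0.37210j = 0.05037 + 0.03428j  (running Σ = 0.05037 + 0.03428j)
  m=-5: 0.10885 - 0.33083j × 0.05252 - 0.28836j = -0.08968 - 0.04877j  (running Σ = -0.03932 - 0.01448j)
  m=-4: 0.22837 - 0.35750j × -0.03316 - 0.19317j = -0.07663 - 0.03226j  (running Σ = -0.11595 - 0.04674j)
  m=-3: 0.10430 - 0.09751j × 0.15268 + 0.26652j = 0.04191 + 0.01291j  (running Σ = -0.07404 - 0.03383j)
  m=-2: -0.25050 + 0.13723j × 0.09073 + 0.07648j = -0.03322 - 0.00671j  (running Σ = -0.10726 - 0.04054j)
  m=-1: -0.25579 + 0.06547j × -0.28753 - 0.10502j = 0.08042 + 0.00804j  (running Σ = -0.02684 - 0.03250j)
  m=0: 0.22074 + 0.00000j × -0.09728 + 0.00000j = -0.02147 + 0.00000j  (running Σ = -0.04831 - 0.03250j)
  m=1: 0.25579 + 0.06547j × 0.28753 - 0.10502j = 0.08042 - 0.00804j  (running Σ = 0.03211 - 0.04054j)
  m=2: -0.25050 - 0.13723j × 0.09073 - 0.07648j = -0.03322 + 0.00671j  (running Σ = -0.00111 - 0.03383j)
  m=3: -0.10430 - 0.09751j × -0.15268 + 0.26652j = 0.04191 - 0.01291j  (running Σ = 0.04080 - 0.04674j)
  m=4: 0.22837 + 0.35750j × -0.03316 + 0.19317j = -0.07663 + 0.03226j  (running Σ = -0.03583 - 0.01448j)
  m=5: -0.10885 - 0.33083j × -0.05252 - 0.28836j = -0.08968 + 0.04877j  (running Σ = -0.12551 + 0.03428j)
  m=6: 0.00950 + 0.14093j × -0.21820 - 0.37210j = 0.05037 - 0.03428j  (running Σ = -0.07515 + 0.00000j)
Σ over m = -0.07515 + 0.00000j; ×(4π/13) → -0.07264 + 0.00000j. Real part: -0.072640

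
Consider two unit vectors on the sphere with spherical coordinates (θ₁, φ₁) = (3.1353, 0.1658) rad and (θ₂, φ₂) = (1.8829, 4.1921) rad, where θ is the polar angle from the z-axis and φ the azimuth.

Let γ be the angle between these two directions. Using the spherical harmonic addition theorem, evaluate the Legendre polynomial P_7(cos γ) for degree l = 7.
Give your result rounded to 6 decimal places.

-0.219067

Addition theorem: P_7(cos γ) = (4π/15) Σ_m Y*_{lm}(Ω₁) Y_{lm}(Ω₂), m = −7…7:
  term(m=-7) = (-0.000000, -0.000000)   from Y*(Ω₁)=(0.000000, 0.000000), Y(Ω₂)=(-0.169643, 0.310211)
  term(m=-6) = (0.000000, 0.000000)   from Y*(Ω₁)=(-0.000000, -0.000000), Y(Ω₂)=(-0.426757, 0.008476)
  term(m=-5) = (0.000000, -0.000000)   from Y*(Ω₁)=(0.000000, 0.000000), Y(Ω₂)=(-0.033253, -0.055455)
  term(m=-4) = (0.000000, -0.000000)   from Y*(Ω₁)=(-0.000000, -0.000000), Y(Ω₂)=(-0.160212, 0.286180)
  term(m=-3) = (-0.000000, -0.000000)   from Y*(Ω₁)=(0.000002, 0.000001), Y(Ω₂)=(-0.186103, 0.001848)
  term(m=-2) = (-0.000015, -0.000075)   from Y*(Ω₁)=(-0.000281, -0.000097), Y(Ω₂)=(0.129826, 0.221466)
  term(m=-1) = (-0.003652, 0.004461)   from Y*(Ω₁)=(0.025364, 0.004244), Y(Ω₂)=(-0.111443, 0.194509)
  term(m=+0) = (-0.254157, -0.000000)   from Y*(Ω₁)=(-1.091943, -0.000000), Y(Ω₂)=(0.232757, 0.000000)
  term(m=+1) = (-0.003652, -0.004461)   from Y*(Ω₁)=(-0.025364, 0.004244), Y(Ω₂)=(0.111443, 0.194509)
  term(m=+2) = (-0.000015, 0.000075)   from Y*(Ω₁)=(-0.000281, 0.000097), Y(Ω₂)=(0.129826, -0.221466)
  term(m=+3) = (-0.000000, 0.000000)   from Y*(Ω₁)=(-0.000002, 0.000001), Y(Ω₂)=(0.186103, 0.001848)
  term(m=+4) = (0.000000, 0.000000)   from Y*(Ω₁)=(-0.000000, 0.000000), Y(Ω₂)=(-0.160212, -0.286180)
  term(m=+5) = (0.000000, 0.000000)   from Y*(Ω₁)=(-0.000000, 0.000000), Y(Ω₂)=(0.033253, -0.055455)
  term(m=+6) = (0.000000, -0.000000)   from Y*(Ω₁)=(-0.000000, 0.000000), Y(Ω₂)=(-0.426757, -0.008476)
  term(m=+7) = (-0.000000, 0.000000)   from Y*(Ω₁)=(-0.000000, 0.000000), Y(Ω₂)=(0.169643, 0.310211)
Σ over m = (-0.261493, -0.000000); ×(4π/15) → (-0.219067, -0.000000). Real part: -0.219067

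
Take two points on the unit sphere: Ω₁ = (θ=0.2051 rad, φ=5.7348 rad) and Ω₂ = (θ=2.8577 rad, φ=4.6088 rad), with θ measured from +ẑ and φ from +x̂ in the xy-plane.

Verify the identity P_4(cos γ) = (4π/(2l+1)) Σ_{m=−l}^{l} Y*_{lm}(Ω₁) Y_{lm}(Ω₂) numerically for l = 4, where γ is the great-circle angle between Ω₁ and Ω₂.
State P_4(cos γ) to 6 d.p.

0.304053

Summing Y*_{l m}(θ₁,φ₁)·Y_{l m}(θ₂,φ₂) over m ∈ [−4, 4]; prefactor 4π/(2·4+1) = 1.396263:
  m=-4: (-0.000444, -0.000618) × (0.002493, 0.001097) = (-0.000000, -0.000002)  (running Σ = (-0.000000, -0.000002))
  m=-3: (-0.000769, -0.010324) × (-0.008074, 0.025139) = (0.000266, 0.000064)  (running Σ = (0.000265, 0.000062))
  m=-2: (0.036164, -0.070490) × (-0.139994, -0.029426) = (-0.007137, 0.008804)  (running Σ = (-0.006872, 0.008866))
  m=-1: (0.298625, -0.182426) × (0.045390, -0.436610) = (-0.066094, -0.138663)  (running Σ = (-0.072966, -0.129797))
  m=0: (0.677138, -0.000000) × (0.537105, 0.000000) = (0.363694, 0.000000)  (running Σ = (0.290728, -0.129797))
  m=1: (-0.298625, -0.182426) × (-0.045390, -0.436610) = (-0.066094, 0.138663)  (running Σ = (0.224634, 0.008866))
  m=2: (0.036164, 0.070490) × (-0.139994, 0.029426) = (-0.007137, -0.008804)  (running Σ = (0.217497, 0.000062))
  m=3: (0.000769, -0.010324) × (0.008074, 0.025139) = (0.000266, -0.000064)  (running Σ = (0.217762, -0.000002))
  m=4: (-0.000444, 0.000618) × (0.002493, -0.001097) = (-0.000000, 0.000002)  (running Σ = (0.217762, -0.000000))
Accumulated sum (0.217762, -0.000000); after 4π/(2l+1) scaling, (0.304053, -0.000000) ⇒ P_4 = 0.304053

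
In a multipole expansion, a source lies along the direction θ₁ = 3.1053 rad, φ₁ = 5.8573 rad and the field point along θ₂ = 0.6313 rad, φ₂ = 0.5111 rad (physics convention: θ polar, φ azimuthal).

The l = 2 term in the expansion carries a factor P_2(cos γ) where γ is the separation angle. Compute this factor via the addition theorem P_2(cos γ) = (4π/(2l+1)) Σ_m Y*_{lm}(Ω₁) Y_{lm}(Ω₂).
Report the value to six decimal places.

Addition theorem: P_2(cos γ) = (4π/5) Σ_m Y*_{lm}(Ω₁) Y_{lm}(Ω₂), m = −2…2:
  m=-2: Y*=0.00033 - 0.00038j  Y=0.07017 - 0.11481j  product -0.00002 - 0.00007j
  m=-1: Y*=-0.02551 + 0.01157j  Y=0.32104 - 0.18004j  product -0.00611 + 0.00831j
  m=+0: Y*=0.62954 + 0.00000j  Y=0.30120 + 0.00000j  product 0.18962 + 0.00000j
  m=+1: Y*=0.02551 + 0.01157j  Y=-0.32104 - 0.18004j  product -0.00611 - 0.00831j
  m=+2: Y*=0.00033 + 0.00038j  Y=0.07017 + 0.11481j  product -0.00002 + 0.00007j
Total Σ_m = 0.17736 - 0.00000j. Multiply by 2.513274: 0.44577 - 0.00000j. P_2(cos γ) = 0.445766

0.445766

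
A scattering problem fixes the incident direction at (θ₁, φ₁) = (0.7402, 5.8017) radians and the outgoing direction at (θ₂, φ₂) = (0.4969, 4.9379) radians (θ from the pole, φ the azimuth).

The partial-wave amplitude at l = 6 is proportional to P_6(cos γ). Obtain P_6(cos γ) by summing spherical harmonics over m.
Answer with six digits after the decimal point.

Addition theorem: P_6(cos γ) = (4π/13) Σ_m Y*_{lm}(Ω₁) Y_{lm}(Ω₂), m = −6…6:
  m=-6: Y*=(-0.044020, -0.011366)  Y=(-0.001225, 0.005535)  product (0.000117, -0.000230)
  m=-5: Y*=(-0.127997, -0.115511)  Y=(0.032714, 0.015531)  product (-0.002393, -0.005767)
  m=-4: Y*=(-0.128253, -0.345817)  Y=(0.085678, -0.108422)  product (-0.048483, -0.015723)
  m=-3: Y*=(0.055708, -0.438586)  Y=(-0.213614, -0.266039)  product (-0.128581, 0.078868)
  m=-2: Y*=(0.084120, -0.120917)  Y=(-0.452716, 0.219258)  product (-0.011571, 0.073185)
  m=-1: Y*=(-0.281346, 0.147003)  Y=(0.058804, 0.256323)  product (-0.054224, -0.063471)
  m=+0: Y*=(-0.250994, -0.000000)  Y=(-0.341235, 0.000000)  product (0.085648, 0.000000)
  m=+1: Y*=(0.281346, 0.147003)  Y=(-0.058804, 0.256323)  product (-0.054224, 0.063471)
  m=+2: Y*=(0.084120, 0.120917)  Y=(-0.452716, -0.219258)  product (-0.011571, -0.073185)
  m=+3: Y*=(-0.055708, -0.438586)  Y=(0.213614, -0.266039)  product (-0.128581, -0.078868)
  m=+4: Y*=(-0.128253, 0.345817)  Y=(0.085678, 0.108422)  product (-0.048483, 0.015723)
  m=+5: Y*=(0.127997, -0.115511)  Y=(-0.032714, 0.015531)  product (-0.002393, 0.005767)
  m=+6: Y*=(-0.044020, 0.011366)  Y=(-0.001225, -0.005535)  product (0.000117, 0.000230)
Accumulated sum (-0.404623, 0.000000); after 4π/(2l+1) scaling, (-0.391126, 0.000000) ⇒ P_6 = -0.391126

-0.391126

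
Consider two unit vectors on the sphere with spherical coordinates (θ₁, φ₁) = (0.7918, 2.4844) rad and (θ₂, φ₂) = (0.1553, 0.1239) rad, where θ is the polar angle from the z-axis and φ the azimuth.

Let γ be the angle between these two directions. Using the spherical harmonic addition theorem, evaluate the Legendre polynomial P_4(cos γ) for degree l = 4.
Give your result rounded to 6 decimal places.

-0.417988

Expand P_4 via completeness: Σ_{m} conj(Y_{4,m}) at Ω₁ times Y_{4,m} at Ω₂ —
  [-4]  conj(Y_{4,-4})(Ω₁) = -0.098886-0.055680i ; Y_{4,-4}(Ω₂) = +0.000223-0.000120i ; Δ = -0.000029-0.000000i
  [-3]  conj(Y_{4,-3})(Ω₁) = +0.123634+0.291786i ; Y_{4,-3}(Ω₂) = +0.004264-0.001662i ; Δ = +0.001012+0.001039i
  [-2]  conj(Y_{4,-2})(Ω₁) = +0.105481-0.402319i ; Y_{4,-2}(Ω₂) = +0.045254-0.011449i ; Δ = +0.000167-0.019414i
  [-1]  conj(Y_{4,-1})(Ω₁) = -0.085238+0.065771i ; Y_{4,-1}(Ω₂) = +0.274948-0.034241i ; Δ = -0.021184+0.021002i
  [+0]  conj(Y_{4,0})(Ω₁) = -0.347037-0.000000i ; Y_{4,0}(Ω₂) = +0.747168+0.000000i ; Δ = -0.259295-0.000000i
  [+1]  conj(Y_{4,1})(Ω₁) = +0.085238+0.065771i ; Y_{4,1}(Ω₂) = -0.274948-0.034241i ; Δ = -0.021184-0.021002i
  [+2]  conj(Y_{4,2})(Ω₁) = +0.105481+0.402319i ; Y_{4,2}(Ω₂) = +0.045254+0.011449i ; Δ = +0.000167+0.019414i
  [+3]  conj(Y_{4,3})(Ω₁) = -0.123634+0.291786i ; Y_{4,3}(Ω₂) = -0.004264-0.001662i ; Δ = +0.001012-0.001039i
  [+4]  conj(Y_{4,4})(Ω₁) = -0.098886+0.055680i ; Y_{4,4}(Ω₂) = +0.000223+0.000120i ; Δ = -0.000029+0.000000i
Total Σ_m = -0.299362-0.000000i. Multiply by 1.396263: -0.417988-0.000000i. P_4(cos γ) = -0.417988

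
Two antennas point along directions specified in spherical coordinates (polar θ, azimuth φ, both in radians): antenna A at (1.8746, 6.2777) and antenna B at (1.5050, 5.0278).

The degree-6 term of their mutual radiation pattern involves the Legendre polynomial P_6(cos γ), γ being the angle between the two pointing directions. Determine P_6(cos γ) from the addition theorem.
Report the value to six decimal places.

0.089314

Term-by-term m-sum for l=6 (normalisation 4π/13 = 0.966644):
  m=-6: +0.364451-0.011999i × +0.150755+0.452388i = +0.060371+0.163064i  (running Σ = +0.060371+0.163064i)
  m=-5: -0.395869+0.010860i × +0.108840-0.000681i = -0.043079+0.001452i  (running Σ = +0.017292+0.164516i)
  m=-4: -0.004610+0.000101i × -0.102497+0.320913i = +0.000440-0.001490i  (running Σ = +0.017732+0.163026i)
  m=-3: +0.341195-0.005615i × +0.101913+0.073461i = +0.035185+0.024492i  (running Σ = +0.052917+0.187518i)
  m=-2: -0.102766+0.001127i × -0.241660+0.176502i = +0.024636-0.018411i  (running Σ = +0.077552+0.169107i)
  m=-1: -0.303347+0.001664i × +0.040840+0.125158i = -0.012597-0.037898i  (running Σ = +0.064955+0.131209i)
  m=0: +0.129645-0.000000i × -0.289365+0.000000i = -0.037515+0.000000i  (running Σ = +0.027441+0.131209i)
  m=1: +0.303347+0.001664i × -0.040840+0.125158i = -0.012597+0.037898i  (running Σ = +0.014844+0.169107i)
  m=2: -0.102766-0.001127i × -0.241660-0.176502i = +0.024636+0.018411i  (running Σ = +0.039479+0.187518i)
  m=3: -0.341195-0.005615i × -0.101913+0.073461i = +0.035185-0.024492i  (running Σ = +0.074664+0.163026i)
  m=4: -0.004610-0.000101i × -0.102497-0.320913i = +0.000440+0.001490i  (running Σ = +0.075104+0.164516i)
  m=5: +0.395869+0.010860i × -0.108840-0.000681i = -0.043079-0.001452i  (running Σ = +0.032025+0.163064i)
  m=6: +0.364451+0.011999i × +0.150755-0.452388i = +0.060371-0.163064i  (running Σ = +0.092396-0.000000i)
Total Σ_m = +0.092396-0.000000i. Multiply by 0.966644: +0.089314-0.000000i. P_6(cos γ) = 0.089314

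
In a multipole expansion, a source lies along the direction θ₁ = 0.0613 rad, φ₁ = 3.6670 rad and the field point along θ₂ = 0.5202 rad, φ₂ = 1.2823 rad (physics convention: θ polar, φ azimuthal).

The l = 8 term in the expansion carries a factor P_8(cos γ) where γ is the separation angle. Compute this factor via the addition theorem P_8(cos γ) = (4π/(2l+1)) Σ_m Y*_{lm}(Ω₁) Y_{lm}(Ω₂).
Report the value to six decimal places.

-0.242258

Summing Y*_{l m}(θ₁,φ₁)·Y_{l m}(θ₂,φ₂) over m ∈ [−8, 8]; prefactor 4π/(2·8+1) = 0.739198:
  m=-8: -0.000000-0.000000i × -0.001291+0.001422i = +0.000000+0.000000i  (running Σ = +0.000000+0.000000i)
  m=-7: +0.000000+0.000000i × -0.012083-0.005817i = -0.000000-0.000000i  (running Σ = -0.000000-0.000000i)
  m=-6: -0.000000-0.000000i × +0.009320-0.057687i = -0.000000+0.000000i  (running Σ = -0.000000+0.000000i)
  m=-5: +0.000007-0.000004i × +0.176096-0.022721i = +0.000001-0.000001i  (running Σ = +0.000001-0.000001i)
  m=-4: -0.000096+0.000163i × +0.152759+0.345021i = -0.000071-0.000008i  (running Σ = -0.000070-0.000009i)
  m=-3: +0.000017-0.003168i × -0.392139+0.333868i = +0.001051+0.001248i  (running Σ = +0.000981+0.001239i)
  m=-2: +0.018852+0.032927i × -0.254990-0.165967i = +0.000658-0.011525i  (running Σ = +0.001639-0.010286i)
  m=-1: -0.253021-0.146693i × -0.070034+0.235983i = +0.052337-0.049435i  (running Σ = +0.053976-0.059721i)
  m=0: +1.085744-0.000000i × -0.401276+0.000000i = -0.435683+0.000000i  (running Σ = -0.381707-0.059721i)
  m=1: +0.253021-0.146693i × +0.070034+0.235983i = +0.052337+0.049435i  (running Σ = -0.329370-0.010286i)
  m=2: +0.018852-0.032927i × -0.254990+0.165967i = +0.000658+0.011525i  (running Σ = -0.328712+0.001239i)
  m=3: -0.000017-0.003168i × +0.392139+0.333868i = +0.001051-0.001248i  (running Σ = -0.327661-0.000009i)
  m=4: -0.000096-0.000163i × +0.152759-0.345021i = -0.000071+0.000008i  (running Σ = -0.327732-0.000001i)
  m=5: -0.000007-0.000004i × -0.176096-0.022721i = +0.000001+0.000001i  (running Σ = -0.327730+0.000000i)
  m=6: -0.000000+0.000000i × +0.009320+0.057687i = -0.000000-0.000000i  (running Σ = -0.327730-0.000000i)
  m=7: -0.000000+0.000000i × +0.012083-0.005817i = -0.000000+0.000000i  (running Σ = -0.327730+0.000000i)
  m=8: -0.000000+0.000000i × -0.001291-0.001422i = +0.000000-0.000000i  (running Σ = -0.327730-0.000000i)
Accumulated sum -0.327730-0.000000i; after 4π/(2l+1) scaling, -0.242258-0.000000i ⇒ P_8 = -0.242258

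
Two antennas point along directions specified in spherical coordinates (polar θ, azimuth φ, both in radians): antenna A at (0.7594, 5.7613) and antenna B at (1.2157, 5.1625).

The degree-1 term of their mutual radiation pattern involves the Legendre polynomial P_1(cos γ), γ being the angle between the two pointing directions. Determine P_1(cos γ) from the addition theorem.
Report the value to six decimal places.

0.785374

Summing Y*_{l m}(θ₁,φ₁)·Y_{l m}(θ₂,φ₂) over m ∈ [−1, 1]; prefactor 4π/(2·1+1) = 4.188790:
  m=-1: +0.206203-0.118581i × +0.140935+0.291675i = +0.063648+0.043432i  (running Σ = +0.063648+0.043432i)
  m=0: +0.354359-0.000000i × +0.169878+0.000000i = +0.060198+0.000000i  (running Σ = +0.123846+0.043432i)
  m=1: -0.206203-0.118581i × -0.140935+0.291675i = +0.063648-0.043432i  (running Σ = +0.187494+0.000000i)
Σ over m = +0.187494+0.000000i; ×(4π/3) → +0.785374+0.000000i. Real part: 0.785374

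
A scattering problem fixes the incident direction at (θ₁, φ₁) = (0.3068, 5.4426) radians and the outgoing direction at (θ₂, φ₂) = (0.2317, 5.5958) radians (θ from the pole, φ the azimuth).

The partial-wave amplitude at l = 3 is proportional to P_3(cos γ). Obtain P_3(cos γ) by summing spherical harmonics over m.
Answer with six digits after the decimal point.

Expand P_3 via completeness: Σ_{m} conj(Y_{3,m}) at Ω₁ times Y_{3,m} at Ω₂ —
  term(m=-3) = 0.00005 - 0.00003j   from Y*(Ω₁)=-0.00935 - 0.00668j, Y(Ω₂)=-0.00238 + 0.00445j
  term(m=-2) = 0.00444 - 0.00141j   from Y*(Ω₁)=-0.00979 - 0.08832j, Y(Ω₂)=0.01022 + 0.05145j
  term(m=-1) = 0.09479 - 0.01464j   from Y*(Ω₁)=0.23073 - 0.25771j, Y(Ω₂)=0.21431 + 0.17594j
  term(m=+0) = 0.34639 + 0.00000j   from Y*(Ω₁)=0.54926 + 0.00000j, Y(Ω₂)=0.63065 + 0.00000j
  term(m=+1) = 0.09479 + 0.01464j   from Y*(Ω₁)=-0.23073 - 0.25771j, Y(Ω₂)=-0.21431 + 0.17594j
  term(m=+2) = 0.00444 + 0.00141j   from Y*(Ω₁)=-0.00979 + 0.08832j, Y(Ω₂)=0.01022 - 0.05145j
  term(m=+3) = 0.00005 + 0.00003j   from Y*(Ω₁)=0.00935 - 0.00668j, Y(Ω₂)=0.00238 + 0.00445j
Accumulated sum 0.54496 + 0.00000j; after 4π/(2l+1) scaling, 0.97831 + 0.00000j ⇒ P_3 = 0.978313

0.978313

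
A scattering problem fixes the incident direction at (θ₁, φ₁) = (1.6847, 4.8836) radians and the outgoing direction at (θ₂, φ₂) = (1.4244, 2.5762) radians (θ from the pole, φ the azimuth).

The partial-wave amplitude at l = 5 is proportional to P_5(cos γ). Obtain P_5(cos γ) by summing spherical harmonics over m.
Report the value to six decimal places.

0.325456

Term-by-term m-sum for l=5 (normalisation 4π/11 = 1.142397):
  term(m=-5) = +0.101841-0.169349i   from Y*(Ω₁)=+0.339330-0.294473i, Y(Ω₂)=+0.418243-0.136113i
  term(m=-4) = +0.032701-0.006465i   from Y*(Ω₁)=-0.125886-0.102812i, Y(Ω₂)=-0.130668+0.158071i
  term(m=-3) = +0.065173+0.048425i   from Y*(Ω₁)=+0.147314-0.261132i, Y(Ω₂)=-0.033866+0.268685i
  term(m=-2) = +0.004034+0.041203i   from Y*(Ω₁)=-0.172156-0.061367i, Y(Ω₂)=-0.096484-0.204940i
  term(m=-1) = -0.039650+0.043722i   from Y*(Ω₁)=+0.044600-0.257946i, Y(Ω₂)=-0.190386-0.120797i
  term(m=+0) = -0.043309-0.000000i   from Y*(Ω₁)=-0.187504-0.000000i, Y(Ω₂)=+0.230975+0.000000i
  term(m=+1) = -0.039650-0.043722i   from Y*(Ω₁)=-0.044600-0.257946i, Y(Ω₂)=+0.190386-0.120797i
  term(m=+2) = +0.004034-0.041203i   from Y*(Ω₁)=-0.172156+0.061367i, Y(Ω₂)=-0.096484+0.204940i
  term(m=+3) = +0.065173-0.048425i   from Y*(Ω₁)=-0.147314-0.261132i, Y(Ω₂)=+0.033866+0.268685i
  term(m=+4) = +0.032701+0.006465i   from Y*(Ω₁)=-0.125886+0.102812i, Y(Ω₂)=-0.130668-0.158071i
  term(m=+5) = +0.101841+0.169349i   from Y*(Ω₁)=-0.339330-0.294473i, Y(Ω₂)=-0.418243-0.136113i
Accumulated sum +0.284888+0.000000i; after 4π/(2l+1) scaling, +0.325456+0.000000i ⇒ P_5 = 0.325456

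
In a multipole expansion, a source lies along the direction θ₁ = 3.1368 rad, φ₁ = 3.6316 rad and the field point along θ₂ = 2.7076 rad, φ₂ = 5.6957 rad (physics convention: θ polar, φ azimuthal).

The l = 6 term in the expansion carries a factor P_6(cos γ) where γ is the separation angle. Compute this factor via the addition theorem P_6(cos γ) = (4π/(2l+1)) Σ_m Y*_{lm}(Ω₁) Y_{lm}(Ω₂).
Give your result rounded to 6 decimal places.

Term-by-term m-sum for l=6 (normalisation 4π/13 = 0.966644):
  m=-6: (-0.000000, 0.000000) × (-0.002477, -0.000999) = (0.000000, 0.000000)  (running Σ = (0.000000, 0.000000))
  m=-5: (-0.000000, 0.000000) × (0.019546, -0.004047) = (-0.000000, 0.000000)  (running Σ = (-0.000000, 0.000000))
  m=-4: (-0.000000, 0.000000) × (-0.063135, 0.063930) = (-0.000000, -0.000000)  (running Σ = (-0.000000, -0.000000))
  m=-3: (0.000000, 0.000001) × (0.050683, -0.261196) = (0.000000, 0.000000)  (running Σ = (0.000000, 0.000000))
  m=-2: (0.000067, 0.000099) × (0.189726, 0.454018) = (-0.000032, 0.000049)  (running Σ = (-0.000032, 0.000049))
  m=-1: (0.013935, 0.007433) × (-0.348811, -0.232280) = (-0.003134, -0.005830)  (running Σ = (-0.003167, -0.005780))
  m=0: (1.016862, -0.000000) × (-0.201157, 0.000000) = (-0.204549, 0.000000)  (running Σ = (-0.207715, -0.005780))
  m=1: (-0.013935, 0.007433) × (0.348811, -0.232280) = (-0.003134, 0.005830)  (running Σ = (-0.210849, 0.000049))
  m=2: (0.000067, -0.000099) × (0.189726, -0.454018) = (-0.000032, -0.000049)  (running Σ = (-0.210882, 0.000000))
  m=3: (-0.000000, 0.000001) × (-0.050683, -0.261196) = (0.000000, -0.000000)  (running Σ = (-0.210882, -0.000000))
  m=4: (-0.000000, -0.000000) × (-0.063135, -0.063930) = (-0.000000, 0.000000)  (running Σ = (-0.210882, 0.000000))
  m=5: (0.000000, 0.000000) × (-0.019546, -0.004047) = (-0.000000, -0.000000)  (running Σ = (-0.210882, 0.000000))
  m=6: (-0.000000, -0.000000) × (-0.002477, 0.000999) = (0.000000, -0.000000)  (running Σ = (-0.210882, -0.000000))
Σ over m = (-0.210882, -0.000000); ×(4π/13) → (-0.203848, -0.000000). Real part: -0.203848

-0.203848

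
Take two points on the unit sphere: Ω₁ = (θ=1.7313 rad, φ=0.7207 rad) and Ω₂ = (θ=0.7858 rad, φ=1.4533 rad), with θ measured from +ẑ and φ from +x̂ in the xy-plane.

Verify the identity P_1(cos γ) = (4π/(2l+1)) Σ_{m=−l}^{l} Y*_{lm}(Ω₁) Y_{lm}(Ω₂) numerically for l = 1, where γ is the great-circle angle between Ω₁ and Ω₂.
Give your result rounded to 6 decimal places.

Expand P_1 via completeness: Σ_{m} conj(Y_{1,m}) at Ω₁ times Y_{1,m} at Ω₂ —
  [-1]  conj(Y_{1,-1})(Ω₁) = +0.256248+0.225065i ; Y_{1,-1}(Ω₂) = +0.028650-0.242714i ; Δ = +0.061968-0.055747i
  [+0]  conj(Y_{1,0})(Ω₁) = -0.078086-0.000000i ; Y_{1,0}(Ω₂) = +0.345355+0.000000i ; Δ = -0.026967-0.000000i
  [+1]  conj(Y_{1,1})(Ω₁) = -0.256248+0.225065i ; Y_{1,1}(Ω₂) = -0.028650-0.242714i ; Δ = +0.061968+0.055747i
Accumulated sum +0.096968+0.000000i; after 4π/(2l+1) scaling, +0.406181+0.000000i ⇒ P_1 = 0.406181

0.406181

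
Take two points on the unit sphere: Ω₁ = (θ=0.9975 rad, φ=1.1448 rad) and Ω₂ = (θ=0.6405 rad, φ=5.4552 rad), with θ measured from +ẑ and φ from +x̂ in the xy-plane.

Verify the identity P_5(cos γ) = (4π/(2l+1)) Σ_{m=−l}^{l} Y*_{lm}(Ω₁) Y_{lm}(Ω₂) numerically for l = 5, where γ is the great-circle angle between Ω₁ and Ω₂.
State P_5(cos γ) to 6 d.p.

0.334544

Addition theorem: P_5(cos γ) = (4π/11) Σ_m Y*_{lm}(Ω₁) Y_{lm}(Ω₂), m = −5…5:
  m=-5: Y*=(0.164656, -0.103044)  Y=(-0.019162, -0.029734)  product (-0.006219, -0.002921)
  m=-4: Y*=(-0.052663, -0.393063)  Y=(-0.147913, -0.025443)  product (-0.002211, 0.059479)
  m=-3: Y*=(-0.323628, -0.097565)  Y=(-0.279648, 0.215979)  product (0.111574, -0.042613)
  m=-2: Y*=(0.050154, -0.057321)  Y=(-0.038337, 0.449014)  product (0.023815, 0.024717)
  m=-1: Y*=(-0.144677, -0.318823)  Y=(0.087880, 0.095703)  product (0.017798, -0.041864)
  m=+0: Y*=(-0.008957, -0.000000)  Y=(-0.371711, 0.000000)  product (0.003329, 0.000000)
  m=+1: Y*=(0.144677, -0.318823)  Y=(-0.087880, 0.095703)  product (0.017798, 0.041864)
  m=+2: Y*=(0.050154, 0.057321)  Y=(-0.038337, -0.449014)  product (0.023815, -0.024717)
  m=+3: Y*=(0.323628, -0.097565)  Y=(0.279648, 0.215979)  product (0.111574, 0.042613)
  m=+4: Y*=(-0.052663, 0.393063)  Y=(-0.147913, 0.025443)  product (-0.002211, -0.059479)
  m=+5: Y*=(-0.164656, -0.103044)  Y=(0.019162, -0.029734)  product (-0.006219, 0.002921)
Accumulated sum (0.292843, 0.000000); after 4π/(2l+1) scaling, (0.334544, 0.000000) ⇒ P_5 = 0.334544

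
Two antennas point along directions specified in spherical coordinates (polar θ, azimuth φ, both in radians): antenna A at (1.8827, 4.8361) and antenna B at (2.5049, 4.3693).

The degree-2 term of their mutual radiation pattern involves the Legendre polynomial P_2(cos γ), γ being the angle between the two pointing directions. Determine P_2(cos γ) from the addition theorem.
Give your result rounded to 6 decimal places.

0.348390

Addition theorem: P_2(cos γ) = (4π/5) Σ_m Y*_{lm}(Ω₁) Y_{lm}(Ω₂), m = −2…2:
  m=-2: Y*=-0.339243-0.085692i  Y=-0.105637-0.086509i  product +0.028423+0.038400i
  m=-1: Y*=-0.027842+0.223910i  Y=+0.124237-0.347792i  product +0.074415+0.037501i
  m=+0: Y*=-0.226290-0.000000i  Y=+0.296332+0.000000i  product -0.067057-0.000000i
  m=+1: Y*=+0.027842+0.223910i  Y=-0.124237-0.347792i  product +0.074415-0.037501i
  m=+2: Y*=-0.339243+0.085692i  Y=-0.105637+0.086509i  product +0.028423-0.038400i
Σ over m = +0.138620+0.000000i; ×(4π/5) → +0.348390+0.000000i. Real part: 0.348390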